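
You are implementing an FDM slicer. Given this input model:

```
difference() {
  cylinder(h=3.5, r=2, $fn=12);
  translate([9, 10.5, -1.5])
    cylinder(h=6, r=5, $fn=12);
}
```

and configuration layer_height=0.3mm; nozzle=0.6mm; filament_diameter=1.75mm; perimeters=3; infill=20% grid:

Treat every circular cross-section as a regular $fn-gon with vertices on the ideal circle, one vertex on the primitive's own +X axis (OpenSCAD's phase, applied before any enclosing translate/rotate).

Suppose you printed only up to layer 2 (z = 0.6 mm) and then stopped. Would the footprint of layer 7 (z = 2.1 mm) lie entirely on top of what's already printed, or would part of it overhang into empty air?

Compare the two slices. At z = 0.6: the cylinder: section is a regular 12-gon, circumradius r=2 (area = (12/2)·2.000²·sin(360°/12) = 12.00 mm²); the r=5 cylinder at (9, 10.5) contributes a regular 12-gon of circumradius 5 (area = (12/2)·5.000²·sin(360°/12) = 75.00 mm²); Subtracting the remaining from the first: starting from the r=2 cylinder (12.00 mm²), the r=5 cylinder at (9, 10.5) misses the remaining region (no effect) — area = 12.00 mm². At z = 2.1: the r=2 cylinder contributes a regular 12-gon of circumradius 2 (area = (12/2)·2.000²·sin(360°/12) = 12.00 mm²); the r=5 cylinder at (9, 10.5) contributes a regular 12-gon of circumradius 5 (area = (12/2)·5.000²·sin(360°/12) = 75.00 mm²); After the difference (first − rest): starting from the r=2 cylinder (12.00 mm²), the r=5 cylinder at (9, 10.5) misses the remaining region (no effect) — area = 12.00 mm². Checking containment: the cross-section at z = 2.1 is a subset of the cross-section at z = 0.6.

entirely on top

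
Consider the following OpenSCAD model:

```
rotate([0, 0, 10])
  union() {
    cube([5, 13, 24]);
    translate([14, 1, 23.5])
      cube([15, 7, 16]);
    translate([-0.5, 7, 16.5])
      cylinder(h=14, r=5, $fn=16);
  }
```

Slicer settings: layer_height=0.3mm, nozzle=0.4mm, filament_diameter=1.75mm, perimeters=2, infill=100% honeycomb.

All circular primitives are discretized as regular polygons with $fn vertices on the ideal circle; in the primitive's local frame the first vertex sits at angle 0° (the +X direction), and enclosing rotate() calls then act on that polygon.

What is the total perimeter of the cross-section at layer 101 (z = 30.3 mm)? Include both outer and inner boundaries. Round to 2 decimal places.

75.21 mm

At z = 30.3 mm: the cube is not intersected at this z (z outside [0, 24]); the cube at (14, 1) is present — its section is the full 15×7 rectangle (perimeter 44.00 mm); the r=5 cylinder at (-0.5, 7) gives a regular 16-gon of circumradius 5 (constant along its height) (perimeter = 2·16·5.000·sin(180°/16) = 31.21 mm); Merging all regions: the 2 present regions are separate (no shared area or edge), so areas and boundary lengths simply add and each stays a separate island — boundary = 75.21 mm; (whole slice rotated 10° about Z — lengths, areas and connectivity unchanged). Overall, the cross-section has 2 separate islands. Total boundary length (outer) = 75.21 mm.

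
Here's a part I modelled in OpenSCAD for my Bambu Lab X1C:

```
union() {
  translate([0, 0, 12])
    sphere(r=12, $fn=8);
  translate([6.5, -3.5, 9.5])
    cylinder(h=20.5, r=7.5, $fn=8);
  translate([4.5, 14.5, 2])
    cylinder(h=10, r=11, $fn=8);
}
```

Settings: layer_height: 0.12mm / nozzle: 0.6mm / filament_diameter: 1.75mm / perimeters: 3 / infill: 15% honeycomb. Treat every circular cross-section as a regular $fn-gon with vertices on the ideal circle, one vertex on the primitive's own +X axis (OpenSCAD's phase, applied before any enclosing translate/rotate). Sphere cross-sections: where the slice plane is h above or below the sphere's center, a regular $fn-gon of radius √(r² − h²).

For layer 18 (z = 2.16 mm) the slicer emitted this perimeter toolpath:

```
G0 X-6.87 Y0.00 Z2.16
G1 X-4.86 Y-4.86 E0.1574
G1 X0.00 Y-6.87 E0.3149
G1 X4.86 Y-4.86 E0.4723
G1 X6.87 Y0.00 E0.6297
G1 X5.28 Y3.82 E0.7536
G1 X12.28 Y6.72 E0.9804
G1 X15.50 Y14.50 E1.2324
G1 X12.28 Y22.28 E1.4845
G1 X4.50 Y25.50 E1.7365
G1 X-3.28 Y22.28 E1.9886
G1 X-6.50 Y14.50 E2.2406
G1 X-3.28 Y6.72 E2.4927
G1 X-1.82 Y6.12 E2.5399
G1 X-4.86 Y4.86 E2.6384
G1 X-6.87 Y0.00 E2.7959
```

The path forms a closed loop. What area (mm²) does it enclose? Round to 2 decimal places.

466.96 mm²

Apply the shoelace formula to the sequence of (X, Y) vertices; enclosed area = 466.96 mm².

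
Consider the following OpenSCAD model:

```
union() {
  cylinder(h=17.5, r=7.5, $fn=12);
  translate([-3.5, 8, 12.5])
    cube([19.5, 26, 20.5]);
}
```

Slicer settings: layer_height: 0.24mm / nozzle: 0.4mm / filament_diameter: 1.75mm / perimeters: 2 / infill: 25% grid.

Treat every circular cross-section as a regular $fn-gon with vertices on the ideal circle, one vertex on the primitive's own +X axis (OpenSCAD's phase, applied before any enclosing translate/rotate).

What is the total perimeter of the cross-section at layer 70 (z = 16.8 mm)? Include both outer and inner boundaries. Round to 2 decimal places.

At z = 16.8 mm: the r=7.5 cylinder contributes a regular 12-gon of circumradius 7.5 (perimeter = 2·12·7.500·sin(180°/12) = 46.59 mm); the cube at (-3.5, 8) is present — its section is the full 19.5×26 rectangle (perimeter 91.00 mm); Combining (union): the 2 present regions are separate (no shared area or edge), so areas and boundary lengths simply add and each stays a separate island — boundary = 137.59 mm. Overall, the cross-section has 2 separate islands. Total boundary length (outer) = 137.59 mm.

137.59 mm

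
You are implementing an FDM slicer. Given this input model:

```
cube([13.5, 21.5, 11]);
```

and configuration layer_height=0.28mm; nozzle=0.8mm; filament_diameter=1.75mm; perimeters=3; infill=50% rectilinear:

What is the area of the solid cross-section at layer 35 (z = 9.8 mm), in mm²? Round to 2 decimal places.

290.25 mm²

At z = 9.8 mm: the cube is present — its section is the full 13.5×21.5 rectangle (area 290.25 mm²). Overall, the cross-section is a single solid region. Net area = 290.25 mm².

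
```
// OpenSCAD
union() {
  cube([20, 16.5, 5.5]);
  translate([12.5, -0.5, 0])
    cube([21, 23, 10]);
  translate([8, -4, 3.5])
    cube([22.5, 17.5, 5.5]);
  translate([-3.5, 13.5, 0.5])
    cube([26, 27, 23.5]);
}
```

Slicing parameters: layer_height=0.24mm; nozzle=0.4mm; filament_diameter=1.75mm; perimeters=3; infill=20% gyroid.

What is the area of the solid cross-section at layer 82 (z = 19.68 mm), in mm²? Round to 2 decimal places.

702.00 mm²

At z = 19.68 mm: the cube is absent (z outside [0, 5.5]); the cube at (12.5, -0.5) is not intersected at this z (z outside [0, 10]); the cube at (8, -4) does not reach this height (z outside [3.5, 9]); the cube at (-3.5, 13.5) (footprint 26×27) is included at this height (area 702.00 mm²); Taking the union: only the 26×27 cube at (-3.5, 13.5) is present, so the union is just that shape — area = 702.00 mm². Overall, the cross-section is a single solid region. Net area = 702.00 mm².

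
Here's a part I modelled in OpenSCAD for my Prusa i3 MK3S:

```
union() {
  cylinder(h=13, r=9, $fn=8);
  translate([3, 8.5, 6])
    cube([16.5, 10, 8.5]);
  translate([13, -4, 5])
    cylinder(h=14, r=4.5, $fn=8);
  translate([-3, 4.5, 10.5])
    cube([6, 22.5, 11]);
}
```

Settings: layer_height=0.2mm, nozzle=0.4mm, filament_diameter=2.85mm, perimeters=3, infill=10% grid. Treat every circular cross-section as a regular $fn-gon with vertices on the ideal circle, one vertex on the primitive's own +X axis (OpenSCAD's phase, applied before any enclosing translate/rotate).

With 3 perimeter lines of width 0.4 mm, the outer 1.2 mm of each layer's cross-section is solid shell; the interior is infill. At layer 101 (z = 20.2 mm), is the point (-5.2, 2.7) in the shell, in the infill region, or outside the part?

outside

At z = 20.2 mm: the cylinder does not reach this height (z outside [0, 13]); the cube at (3, 8.5) is not intersected at this z (z outside [6, 14.5]); the cylinder at (13, -4) is not intersected at this z (z outside [5, 19]); the cube at (-3, 4.5) is present — its section is the full 6×22.5 rectangle; Combining (union): only the 6×22.5 cube at (-3, 4.5) is present, so the union is just that shape — 1 connected region. Overall, the cross-section is a single solid region. The nearest boundary edge runs (-3.00, 4.50)→(3.00, 4.50); distance from the point to it = 2.84 mm. The point is not inside any of the regions above, so it lies outside the cross-section (2.84 mm from the nearest boundary).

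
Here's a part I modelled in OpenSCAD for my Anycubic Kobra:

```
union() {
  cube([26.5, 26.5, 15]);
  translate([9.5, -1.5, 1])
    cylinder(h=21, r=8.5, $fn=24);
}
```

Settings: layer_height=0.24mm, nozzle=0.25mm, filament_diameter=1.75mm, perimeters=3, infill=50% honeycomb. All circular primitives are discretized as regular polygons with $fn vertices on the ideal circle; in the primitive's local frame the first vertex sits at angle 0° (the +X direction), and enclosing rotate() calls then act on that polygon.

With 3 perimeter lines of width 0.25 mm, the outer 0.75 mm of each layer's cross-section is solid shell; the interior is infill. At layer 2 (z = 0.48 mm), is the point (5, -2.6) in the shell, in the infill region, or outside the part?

outside

At z = 0.48 mm: the 26.5×26.5 cube contributes its full rectangle; the cylinder at (9.5, -1.5) is not intersected at this z (z outside [1, 22]); Merging all regions: only the 26.5×26.5 cube is present, so the union is just that shape — 1 connected region. Overall, the cross-section is a single solid region. The nearest boundary edge runs (0.00, 0.00)→(26.50, 0.00); distance from the point to it = 2.60 mm. The point is not inside any of the regions above, so it lies outside the cross-section (2.60 mm from the nearest boundary).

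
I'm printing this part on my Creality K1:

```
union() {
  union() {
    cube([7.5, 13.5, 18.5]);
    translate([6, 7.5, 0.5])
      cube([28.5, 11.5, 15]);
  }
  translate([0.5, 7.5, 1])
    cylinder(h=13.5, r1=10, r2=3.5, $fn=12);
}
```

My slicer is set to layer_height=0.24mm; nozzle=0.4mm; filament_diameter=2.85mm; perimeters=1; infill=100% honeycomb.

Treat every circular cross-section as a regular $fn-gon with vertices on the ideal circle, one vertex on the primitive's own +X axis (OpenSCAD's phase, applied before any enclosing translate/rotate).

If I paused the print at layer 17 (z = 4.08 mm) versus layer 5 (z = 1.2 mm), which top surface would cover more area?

Layer 17 (z = 4.08): the cube (footprint 7.5×13.5) is included at this height (area 101.25 mm²); the cube at (6, 7.5) (footprint 28.5×11.5) is included at this height (area 327.75 mm²); Merging all regions: the regions partially overlap — summed areas 429.00 mm² minus the doubly-counted overlap 9.00 mm² gives 420.00 mm² — area = 420.00 mm²; the cone at (0.5, 7.5) (r1=10→r2=3.5) has section circumradius 8.517 here — a regular 12-gon (area = (12/2)·8.517²·sin(360°/12) = 217.62 mm²); Combining (union): the regions partially overlap — summed areas 637.62 mm² minus the doubly-counted overlap 100.30 mm² gives 537.32 mm² — area = 537.32 mm². So its area = 537.32 mm². Layer 5 (z = 1.2): the cube is present — its section is the full 7.5×13.5 rectangle (area 101.25 mm²); the cube at (6, 7.5) (footprint 28.5×11.5) is included at this height (area 327.75 mm²); Combining (union): the regions partially overlap — summed areas 429.00 mm² minus the doubly-counted overlap 9.00 mm² gives 420.00 mm² — area = 420.00 mm²; the cone at (0.5, 7.5): at t=0.015 of its height the radius interpolates to r₁+(r₂−r₁)t = 9.904, giving a regular 12-gon of that circumradius (area = (12/2)·9.904²·sin(360°/12) = 294.25 mm²); Merging all regions: the regions partially overlap — summed areas 714.25 mm² minus the doubly-counted overlap 115.03 mm² gives 599.22 mm² — area = 599.22 mm². So its area = 599.22 mm². Layer 5 is larger (599.22 vs 537.32 mm²).

layer 5 (z = 1.2 mm)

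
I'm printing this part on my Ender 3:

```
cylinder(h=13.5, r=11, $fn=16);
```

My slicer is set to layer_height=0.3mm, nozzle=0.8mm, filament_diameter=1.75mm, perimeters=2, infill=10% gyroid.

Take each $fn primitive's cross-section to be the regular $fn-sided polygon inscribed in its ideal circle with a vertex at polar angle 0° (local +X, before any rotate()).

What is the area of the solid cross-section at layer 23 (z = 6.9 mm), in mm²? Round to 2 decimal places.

At z = 6.9 mm: the r=11 cylinder contributes a regular 16-gon of circumradius 11 (area = (16/2)·11.000²·sin(360°/16) = 370.44 mm²). Overall, the cross-section is a single solid region. Net area = 370.44 mm².

370.44 mm²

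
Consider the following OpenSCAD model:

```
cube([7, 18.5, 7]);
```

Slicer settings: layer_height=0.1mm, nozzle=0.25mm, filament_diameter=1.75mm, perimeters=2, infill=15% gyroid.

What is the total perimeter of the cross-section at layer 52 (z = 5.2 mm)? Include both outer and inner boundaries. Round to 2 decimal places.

51.00 mm

At z = 5.2 mm: the cube (footprint 7×18.5) is included at this height (perimeter 51.00 mm). Overall, the cross-section is a single solid region. Total boundary length (outer) = 51.00 mm.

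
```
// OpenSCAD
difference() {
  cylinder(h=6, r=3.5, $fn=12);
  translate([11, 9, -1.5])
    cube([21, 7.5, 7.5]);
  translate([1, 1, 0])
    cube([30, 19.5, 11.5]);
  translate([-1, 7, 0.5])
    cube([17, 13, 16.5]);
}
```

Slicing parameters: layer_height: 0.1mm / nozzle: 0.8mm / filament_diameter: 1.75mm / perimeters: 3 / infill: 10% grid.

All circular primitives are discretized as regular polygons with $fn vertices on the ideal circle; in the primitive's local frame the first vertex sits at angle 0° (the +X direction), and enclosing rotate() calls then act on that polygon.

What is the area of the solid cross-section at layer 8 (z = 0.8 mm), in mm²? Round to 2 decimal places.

At z = 0.8 mm: the r=3.5 cylinder gives a regular 12-gon of circumradius 3.5 (constant along its height) (area = (12/2)·3.500²·sin(360°/12) = 36.75 mm²); the cube at (11, 9) (footprint 21×7.5) is included at this height (area 157.50 mm²); the 30×19.5 cube at (1, 1) contributes its full rectangle (area 585.00 mm²); the cube at (-1, 7) is present — its section is the full 17×13 rectangle (area 221.00 mm²); Taking the first minus the rest: starting from the r=3.5 cylinder (36.75 mm²), the 21×7.5 cube at (11, 9) misses the remaining region (no effect); the 30×19.5 cube at (1, 1) partially overlaps it — only the 3.46 mm² overlap (of its 585.00 mm²) is removed, clipping the outline; the 17×13 cube at (-1, 7) misses the remaining region (no effect) — area = 33.29 mm². Overall, the cross-section is a single solid region. Net area = 33.29 mm².

33.29 mm²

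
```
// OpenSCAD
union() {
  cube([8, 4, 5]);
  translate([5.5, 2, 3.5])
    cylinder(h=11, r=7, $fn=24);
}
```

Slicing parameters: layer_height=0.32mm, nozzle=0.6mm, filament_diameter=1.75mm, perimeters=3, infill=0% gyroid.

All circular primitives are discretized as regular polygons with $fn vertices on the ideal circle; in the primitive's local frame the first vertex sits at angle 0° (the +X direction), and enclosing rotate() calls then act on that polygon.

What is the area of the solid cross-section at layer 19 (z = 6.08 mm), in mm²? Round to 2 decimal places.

152.19 mm²

At z = 6.08 mm: the cube is absent (z outside [0, 5]); the cylinder at (5.5, 2): section is a regular 24-gon, circumradius r=7 (area = (24/2)·7.000²·sin(360°/24) = 152.19 mm²); Combining (union): only the r=7 cylinder at (5.5, 2) is present, so the union is just that shape — area = 152.19 mm². Overall, the cross-section is a single solid region. Net area = 152.19 mm².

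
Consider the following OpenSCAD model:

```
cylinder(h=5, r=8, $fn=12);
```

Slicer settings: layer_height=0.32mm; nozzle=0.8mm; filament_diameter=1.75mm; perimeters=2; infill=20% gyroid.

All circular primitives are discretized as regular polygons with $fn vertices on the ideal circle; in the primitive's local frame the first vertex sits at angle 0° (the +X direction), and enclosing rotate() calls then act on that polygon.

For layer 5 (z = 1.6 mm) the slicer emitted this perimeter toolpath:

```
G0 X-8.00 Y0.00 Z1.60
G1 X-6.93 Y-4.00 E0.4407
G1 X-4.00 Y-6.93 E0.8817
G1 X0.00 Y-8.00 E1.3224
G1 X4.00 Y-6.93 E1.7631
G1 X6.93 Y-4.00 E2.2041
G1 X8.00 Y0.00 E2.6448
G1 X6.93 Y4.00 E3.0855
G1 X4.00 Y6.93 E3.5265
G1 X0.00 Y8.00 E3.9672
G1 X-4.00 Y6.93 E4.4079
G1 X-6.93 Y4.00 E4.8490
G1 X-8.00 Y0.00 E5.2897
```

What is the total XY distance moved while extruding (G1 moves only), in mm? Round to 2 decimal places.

49.70 mm

Sum the Euclidean lengths of each G1 segment: total = 49.70 mm.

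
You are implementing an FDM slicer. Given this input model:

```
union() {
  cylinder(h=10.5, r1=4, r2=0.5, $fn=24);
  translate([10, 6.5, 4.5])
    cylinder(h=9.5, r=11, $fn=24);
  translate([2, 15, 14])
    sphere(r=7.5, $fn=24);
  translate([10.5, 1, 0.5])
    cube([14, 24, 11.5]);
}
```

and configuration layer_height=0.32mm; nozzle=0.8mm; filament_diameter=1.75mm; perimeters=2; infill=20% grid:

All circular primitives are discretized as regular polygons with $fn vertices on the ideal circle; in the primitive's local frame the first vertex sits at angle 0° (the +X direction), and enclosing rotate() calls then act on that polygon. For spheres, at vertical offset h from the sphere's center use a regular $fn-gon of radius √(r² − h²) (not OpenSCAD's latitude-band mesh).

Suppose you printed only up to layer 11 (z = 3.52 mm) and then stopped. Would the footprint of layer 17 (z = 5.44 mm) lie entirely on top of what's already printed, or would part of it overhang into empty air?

Compare the two slices. At z = 3.52: the cone: at t=0.335 of its height the radius interpolates to r₁+(r₂−r₁)t = 2.827, giving a regular 24-gon of that circumradius (area = (24/2)·2.827²·sin(360°/24) = 24.82 mm²); the cylinder at (10, 6.5) is absent (z outside [4.5, 14]); the sphere at (2, 15) does not reach this height (|z−center|=10.480 > r=7.5); the cube at (10.5, 1) is present — its section is the full 14×24 rectangle (area 336.00 mm²); Taking the union: the 2 present regions are separate (no shared area or edge), so areas and boundary lengths simply add and each stays a separate island — area = 360.82 mm². At z = 5.44: the cone: at t=0.518 of its height the radius interpolates to r₁+(r₂−r₁)t = 2.187, giving a regular 24-gon of that circumradius (area = (24/2)·2.187²·sin(360°/24) = 14.85 mm²); the r=11 cylinder at (10, 6.5) contributes a regular 24-gon of circumradius 11 (area = (24/2)·11.000²·sin(360°/24) = 375.81 mm²); the sphere at (2, 15) is absent (|z−center|=8.560 > r=7.5); the 14×24 cube at (10.5, 1) contributes its full rectangle (area 336.00 mm²); Merging all regions: the regions partially overlap — summed areas 726.66 mm² minus the doubly-counted overlap 146.29 mm² gives 580.37 mm² — area = 580.37 mm². Checking containment: at z = 5.44 the cross-section extends beyond the z = 3.52 cross-section by about 226.13 mm².

part overhangs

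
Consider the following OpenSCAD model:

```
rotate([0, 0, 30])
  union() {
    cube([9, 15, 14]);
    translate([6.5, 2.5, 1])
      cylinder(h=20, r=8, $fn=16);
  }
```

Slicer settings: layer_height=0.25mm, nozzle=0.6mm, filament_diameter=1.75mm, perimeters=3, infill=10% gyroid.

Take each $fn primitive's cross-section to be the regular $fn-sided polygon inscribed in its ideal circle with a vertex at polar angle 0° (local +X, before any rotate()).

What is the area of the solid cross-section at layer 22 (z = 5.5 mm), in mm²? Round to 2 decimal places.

At z = 5.5 mm: the cube is present — its section is the full 9×15 rectangle (area 135.00 mm²); the cylinder at (6.5, 2.5): section is a regular 16-gon, circumradius r=8 (area = (16/2)·8.000²·sin(360°/16) = 195.93 mm²); Combining (union): the regions partially overlap — summed areas 330.93 mm² minus the doubly-counted overlap 86.61 mm² gives 244.33 mm² — area = 244.33 mm²; (whole slice rotated 30° about Z — lengths, areas and connectivity unchanged). Overall, the cross-section is a single solid region. Net area = 244.33 mm².

244.33 mm²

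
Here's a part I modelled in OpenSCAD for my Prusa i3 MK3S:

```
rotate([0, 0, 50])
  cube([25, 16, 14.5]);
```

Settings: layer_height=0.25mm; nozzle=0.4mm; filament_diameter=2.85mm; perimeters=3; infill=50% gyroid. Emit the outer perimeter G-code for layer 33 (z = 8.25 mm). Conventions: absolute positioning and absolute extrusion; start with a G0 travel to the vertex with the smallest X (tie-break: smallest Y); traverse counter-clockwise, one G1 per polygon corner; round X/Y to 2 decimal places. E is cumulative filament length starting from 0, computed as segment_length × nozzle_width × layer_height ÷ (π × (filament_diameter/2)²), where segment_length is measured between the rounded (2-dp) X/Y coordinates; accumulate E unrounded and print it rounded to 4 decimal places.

At z = 8.25 mm: the cube is present — its section is the full 25×16 rectangle; (rotated 50° about Z; rotation is an isometry so areas/perimeters/island counts are preserved). The outline is a single polygon with 4 vertices. Extrusion per mm of travel: 0.4 × 0.25 / (π × 1.425²) = 0.015675. Accumulating E over each segment gives final E = 1.2856.

G0 X-12.26 Y10.28 Z8.25
G1 X0.00 Y0.00 E0.2508
G1 X16.07 Y19.15 E0.6427
G1 X3.81 Y29.44 E0.8936
G1 X-12.26 Y10.28 E1.2856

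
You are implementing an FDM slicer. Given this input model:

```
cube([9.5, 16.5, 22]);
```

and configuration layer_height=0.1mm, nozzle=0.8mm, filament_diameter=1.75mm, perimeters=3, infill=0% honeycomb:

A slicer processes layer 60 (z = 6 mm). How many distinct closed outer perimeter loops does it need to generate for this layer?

1

At z = 6 mm: the cube is present — its section is the full 9.5×16.5 rectangle. The result has 1 disconnected region.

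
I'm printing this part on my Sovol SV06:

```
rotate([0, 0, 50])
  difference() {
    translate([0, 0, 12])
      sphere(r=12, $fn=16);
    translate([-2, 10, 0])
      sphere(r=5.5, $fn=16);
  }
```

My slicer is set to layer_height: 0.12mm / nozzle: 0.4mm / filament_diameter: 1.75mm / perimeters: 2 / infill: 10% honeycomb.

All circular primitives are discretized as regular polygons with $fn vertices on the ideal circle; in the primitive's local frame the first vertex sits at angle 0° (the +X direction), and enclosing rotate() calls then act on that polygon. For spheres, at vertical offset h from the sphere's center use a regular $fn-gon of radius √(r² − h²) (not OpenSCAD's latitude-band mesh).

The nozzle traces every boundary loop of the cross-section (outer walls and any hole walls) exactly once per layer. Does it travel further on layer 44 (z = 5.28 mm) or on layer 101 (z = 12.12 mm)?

layer 101 (z = 12.12 mm)

Layer 44 (z = 5.28): the sphere: section is a regular 16-gon, circumradius = √(r²−h²) = √(12²−6.72²) = 9.942 (perimeter = 2·16·9.942·sin(180°/16) = 62.07 mm); the r=5.5 sphere at (-2, 10) contributes a regular 16-gon of circumradius √(5.5²−5.28²) = 1.540 (perimeter = 2·16·1.540·sin(180°/16) = 9.61 mm); After the difference (first − rest): starting from the r=12 sphere, the r=5.5 sphere at (-2, 10) partially overlaps it — only the 2.29 mm² overlap (of its 7.26 mm²) is removed, clipping the outline — boundary = 63.06 mm; (whole slice rotated 50° about Z — lengths, areas and connectivity unchanged). So its perimeter = 63.06 mm. Layer 101 (z = 12.12): the sphere: section is a regular 16-gon, circumradius = √(r²−h²) = √(12²−0.12²) = 11.999 (perimeter = 2·16·11.999·sin(180°/16) = 74.91 mm); the sphere at (-2, 10) is not intersected at this z (|z−center|=12.120 > r=5.5); Taking the first minus the rest: none of the subtracted shapes is present at this height, so the r=12 sphere is unchanged — boundary = 74.91 mm; (rotated 50° about Z; rotation is an isometry so areas/perimeters/island counts are preserved). So its perimeter = 74.91 mm. Layer 101 is larger (74.91 vs 63.06 mm).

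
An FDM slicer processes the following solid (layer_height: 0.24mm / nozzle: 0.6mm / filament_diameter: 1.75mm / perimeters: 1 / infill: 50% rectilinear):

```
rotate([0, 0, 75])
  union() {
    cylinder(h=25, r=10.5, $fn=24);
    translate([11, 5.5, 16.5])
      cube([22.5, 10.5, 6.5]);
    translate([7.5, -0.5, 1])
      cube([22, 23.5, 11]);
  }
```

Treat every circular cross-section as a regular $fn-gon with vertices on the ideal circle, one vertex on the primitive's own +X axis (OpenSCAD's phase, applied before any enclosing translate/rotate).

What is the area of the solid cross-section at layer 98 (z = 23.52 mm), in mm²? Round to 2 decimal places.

342.42 mm²

At z = 23.52 mm: the r=10.5 cylinder contributes a regular 24-gon of circumradius 10.5 (area = (24/2)·10.500²·sin(360°/24) = 342.42 mm²); the cube at (11, 5.5) does not reach this height (z outside [16.5, 23]); the cube at (7.5, -0.5) is not intersected at this z (z outside [1, 12]); Merging all regions: only the r=10.5 cylinder is present, so the union is just that shape — area = 342.42 mm²; (whole slice rotated 75° about Z — lengths, areas and connectivity unchanged). Overall, the cross-section is a single solid region. Net area = 342.42 mm².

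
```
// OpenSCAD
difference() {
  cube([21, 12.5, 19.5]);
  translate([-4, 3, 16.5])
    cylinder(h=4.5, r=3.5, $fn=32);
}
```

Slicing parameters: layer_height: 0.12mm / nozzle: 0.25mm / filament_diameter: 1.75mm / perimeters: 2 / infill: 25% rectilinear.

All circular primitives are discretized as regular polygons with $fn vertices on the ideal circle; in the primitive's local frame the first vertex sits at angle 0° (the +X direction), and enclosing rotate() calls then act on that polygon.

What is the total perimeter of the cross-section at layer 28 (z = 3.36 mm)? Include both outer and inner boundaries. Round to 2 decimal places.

At z = 3.36 mm: the cube is present — its section is the full 21×12.5 rectangle (perimeter 67.00 mm); the cylinder at (-4, 3) does not reach this height (z outside [16.5, 21]); Taking the first minus the rest: none of the subtracted shapes is present at this height, so the 21×12.5 cube is unchanged — boundary = 67.00 mm. Overall, the cross-section is a single solid region. Total boundary length (outer) = 67.00 mm.

67.00 mm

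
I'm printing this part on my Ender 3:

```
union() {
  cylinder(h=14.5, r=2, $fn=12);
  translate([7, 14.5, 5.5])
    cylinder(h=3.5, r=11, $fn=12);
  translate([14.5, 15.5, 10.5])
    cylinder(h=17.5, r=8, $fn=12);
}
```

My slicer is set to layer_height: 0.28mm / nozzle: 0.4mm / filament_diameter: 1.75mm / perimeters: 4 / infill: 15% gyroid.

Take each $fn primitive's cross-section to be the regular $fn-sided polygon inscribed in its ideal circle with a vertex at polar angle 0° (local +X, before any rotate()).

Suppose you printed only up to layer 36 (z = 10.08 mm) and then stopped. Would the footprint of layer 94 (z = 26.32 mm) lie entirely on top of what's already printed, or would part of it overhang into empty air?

part overhangs

Compare the two slices. At z = 10.08: the r=2 cylinder gives a regular 12-gon of circumradius 2 (constant along its height) (area = (12/2)·2.000²·sin(360°/12) = 12.00 mm²); the cylinder at (7, 14.5) does not reach this height (z outside [5.5, 9]); the cylinder at (14.5, 15.5) does not reach this height (z outside [10.5, 28]); Merging all regions: only the r=2 cylinder is present, so the union is just that shape — area = 12.00 mm². At z = 26.32: the cylinder does not reach this height (z outside [0, 14.5]); the cylinder at (7, 14.5) does not reach this height (z outside [5.5, 9]); the r=8 cylinder at (14.5, 15.5) gives a regular 12-gon of circumradius 8 (constant along its height) (area = (12/2)·8.000²·sin(360°/12) = 192.00 mm²); Combining (union): only the r=8 cylinder at (14.5, 15.5) is present, so the union is just that shape — area = 192.00 mm². Checking containment: at z = 26.32 the cross-section extends beyond the z = 10.08 cross-section by about 192.00 mm².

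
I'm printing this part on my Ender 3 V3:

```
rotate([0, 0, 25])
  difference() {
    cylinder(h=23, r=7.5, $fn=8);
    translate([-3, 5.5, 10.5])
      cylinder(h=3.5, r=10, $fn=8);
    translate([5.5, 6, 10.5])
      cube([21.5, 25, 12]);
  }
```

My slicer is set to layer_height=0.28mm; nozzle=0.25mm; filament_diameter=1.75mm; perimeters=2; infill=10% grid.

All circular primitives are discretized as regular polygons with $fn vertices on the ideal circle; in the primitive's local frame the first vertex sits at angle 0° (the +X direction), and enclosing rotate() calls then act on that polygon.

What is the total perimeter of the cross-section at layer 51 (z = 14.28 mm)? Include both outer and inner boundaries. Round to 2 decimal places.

At z = 14.28 mm: the r=7.5 cylinder contributes a regular 8-gon of circumradius 7.5 (perimeter = 2·8·7.500·sin(180°/8) = 45.92 mm); the cylinder at (-3, 5.5) does not reach this height (z outside [10.5, 14]); the 21.5×25 cube at (5.5, 6) contributes its full rectangle (perimeter 93.00 mm); Subtracting the remaining from the first: starting from the r=7.5 cylinder, the 21.5×25 cube at (5.5, 6) misses the remaining region (no effect) — boundary = 45.92 mm; (whole slice rotated 25° about Z — lengths, areas and connectivity unchanged). Overall, the cross-section is a single solid region. Total boundary length (outer) = 45.92 mm.

45.92 mm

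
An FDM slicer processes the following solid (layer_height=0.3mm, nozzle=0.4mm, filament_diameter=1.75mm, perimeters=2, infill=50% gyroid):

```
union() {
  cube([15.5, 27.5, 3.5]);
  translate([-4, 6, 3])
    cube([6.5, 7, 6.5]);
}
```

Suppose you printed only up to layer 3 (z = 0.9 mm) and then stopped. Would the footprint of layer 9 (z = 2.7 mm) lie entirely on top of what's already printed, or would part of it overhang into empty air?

Compare the two slices. At z = 0.9: the 15.5×27.5 cube contributes its full rectangle (area 426.25 mm²); the cube at (-4, 6) is not intersected at this z (z outside [3, 9.5]); Merging all regions: only the 15.5×27.5 cube is present, so the union is just that shape — area = 426.25 mm². At z = 2.7: the cube (footprint 15.5×27.5) is included at this height (area 426.25 mm²); the cube at (-4, 6) is not intersected at this z (z outside [3, 9.5]); Merging all regions: only the 15.5×27.5 cube is present, so the union is just that shape — area = 426.25 mm². Checking containment: the cross-section at z = 2.7 is a subset of the cross-section at z = 0.9.

entirely on top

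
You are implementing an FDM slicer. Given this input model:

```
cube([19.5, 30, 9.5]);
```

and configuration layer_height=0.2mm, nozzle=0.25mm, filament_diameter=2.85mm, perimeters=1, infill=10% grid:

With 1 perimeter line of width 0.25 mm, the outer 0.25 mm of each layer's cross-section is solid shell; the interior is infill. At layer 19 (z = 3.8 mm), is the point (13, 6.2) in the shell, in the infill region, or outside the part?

infill

At z = 3.8 mm: the cube is present — its section is the full 19.5×30 rectangle. Overall, the cross-section is a single solid region. The nearest boundary edge runs (0.00, 0.00)→(19.50, 0.00); distance from the point to it = 6.20 mm. The point is inside the cross-section and 6.20 mm from the nearest boundary — more than the 0.25 mm shell width (1 × 0.25), so it's in the infill interior.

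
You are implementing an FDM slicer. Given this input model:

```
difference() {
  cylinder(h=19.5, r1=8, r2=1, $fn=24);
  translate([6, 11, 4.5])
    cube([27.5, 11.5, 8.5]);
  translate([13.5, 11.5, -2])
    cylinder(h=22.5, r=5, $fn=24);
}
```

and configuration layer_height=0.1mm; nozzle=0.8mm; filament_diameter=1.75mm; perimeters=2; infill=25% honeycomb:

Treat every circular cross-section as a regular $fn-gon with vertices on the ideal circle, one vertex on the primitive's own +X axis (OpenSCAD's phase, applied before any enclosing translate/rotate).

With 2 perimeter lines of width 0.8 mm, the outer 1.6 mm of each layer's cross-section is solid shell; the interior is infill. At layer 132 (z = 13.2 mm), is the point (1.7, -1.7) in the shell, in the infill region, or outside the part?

shell

At z = 13.2 mm: the cone (r1=8→r2=1) has section circumradius 3.262 here — a regular 24-gon; the cube at (6, 11) does not reach this height (z outside [4.5, 13]); the cylinder at (13.5, 11.5): section is a regular 24-gon, circumradius r=5; Taking the first minus the rest: starting from the cone, the r=5 cylinder at (13.5, 11.5) misses the remaining region (no effect) — 1 connected region. Overall, the cross-section is a single solid region. The nearest boundary edge runs (2.82, -1.63)→(2.31, -2.31); distance from the point to it = 0.85 mm. The point is inside the cross-section, 0.85 mm from the nearest boundary — within the 1.6 mm shell band (2 × 0.8).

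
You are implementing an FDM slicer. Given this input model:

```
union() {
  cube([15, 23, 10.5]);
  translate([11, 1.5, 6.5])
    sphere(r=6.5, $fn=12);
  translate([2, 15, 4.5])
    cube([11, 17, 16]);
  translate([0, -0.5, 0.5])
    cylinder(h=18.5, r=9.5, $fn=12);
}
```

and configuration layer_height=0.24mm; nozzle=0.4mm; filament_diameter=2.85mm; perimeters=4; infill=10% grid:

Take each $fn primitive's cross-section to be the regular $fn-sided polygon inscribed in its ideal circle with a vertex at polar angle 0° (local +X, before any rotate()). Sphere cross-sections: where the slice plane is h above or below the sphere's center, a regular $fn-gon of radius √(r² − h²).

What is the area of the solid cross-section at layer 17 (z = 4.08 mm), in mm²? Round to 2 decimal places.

At z = 4.08 mm: the cube (footprint 15×23) is included at this height (area 345.00 mm²); the r=6.5 sphere at (11, 1.5) slices to a regular 12-gon of circumradius 6.033 (√(r²−h²) with h=2.42 from center) (area = (12/2)·6.033²·sin(360°/12) = 109.18 mm²); the cube at (2, 15) is absent (z outside [4.5, 20.5]); the r=9.5 cylinder at (0, -0.5) contributes a regular 12-gon of circumradius 9.5 (area = (12/2)·9.500²·sin(360°/12) = 270.75 mm²); Taking the union: the regions partially overlap — summed areas 724.93 mm² minus the doubly-counted overlap 137.02 mm² gives 587.92 mm² — area = 587.92 mm². Overall, the cross-section is a single solid region. Net area = 587.92 mm².

587.92 mm²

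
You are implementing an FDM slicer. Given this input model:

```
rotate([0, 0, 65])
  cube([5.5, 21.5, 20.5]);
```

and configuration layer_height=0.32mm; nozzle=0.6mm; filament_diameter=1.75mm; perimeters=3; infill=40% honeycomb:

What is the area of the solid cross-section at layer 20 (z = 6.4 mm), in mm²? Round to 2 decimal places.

118.25 mm²

At z = 6.4 mm: the cube (footprint 5.5×21.5) is included at this height (area 118.25 mm²); (whole slice rotated 65° about Z — lengths, areas and connectivity unchanged). Overall, the cross-section is a single solid region. Net area = 118.25 mm².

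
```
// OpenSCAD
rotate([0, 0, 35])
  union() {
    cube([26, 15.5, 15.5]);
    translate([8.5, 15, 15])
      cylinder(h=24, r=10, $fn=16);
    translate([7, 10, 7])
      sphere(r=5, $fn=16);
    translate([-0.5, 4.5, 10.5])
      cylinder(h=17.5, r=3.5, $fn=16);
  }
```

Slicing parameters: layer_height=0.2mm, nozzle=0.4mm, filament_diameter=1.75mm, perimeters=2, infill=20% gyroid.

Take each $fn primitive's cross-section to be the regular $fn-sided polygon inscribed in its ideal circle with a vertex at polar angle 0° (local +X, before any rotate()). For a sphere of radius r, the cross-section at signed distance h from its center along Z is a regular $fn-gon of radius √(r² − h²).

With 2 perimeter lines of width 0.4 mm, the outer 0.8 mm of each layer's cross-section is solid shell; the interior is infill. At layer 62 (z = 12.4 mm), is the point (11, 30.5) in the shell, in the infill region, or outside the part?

outside

At z = 12.4 mm: the 26×15.5 cube contributes its full rectangle; the cylinder at (8.5, 15) does not reach this height (z outside [15, 39]); the sphere at (7, 10) is absent (|z−center|=5.400 > r=5); the r=3.5 cylinder at (-0.5, 4.5) gives a regular 16-gon of circumradius 3.5 (constant along its height); Combining (union): the regions partially overlap (shared area 15.30 mm²), so overlapping operands fuse into one piece — 1 connected region; (rotated 35° about Z; rotation is an isometry so areas/perimeters/island counts are preserved). Overall, the cross-section is a single solid region. Undo the 35° rotation: the query point maps to (26.505, 18.675) in the un-rotated model frame. The nearest boundary edge runs (0.00, 15.50)→(26.00, 15.50); distance from the point to it = 3.21 mm. The point is not inside any of the regions above, so it lies outside the cross-section (3.21 mm from the nearest boundary).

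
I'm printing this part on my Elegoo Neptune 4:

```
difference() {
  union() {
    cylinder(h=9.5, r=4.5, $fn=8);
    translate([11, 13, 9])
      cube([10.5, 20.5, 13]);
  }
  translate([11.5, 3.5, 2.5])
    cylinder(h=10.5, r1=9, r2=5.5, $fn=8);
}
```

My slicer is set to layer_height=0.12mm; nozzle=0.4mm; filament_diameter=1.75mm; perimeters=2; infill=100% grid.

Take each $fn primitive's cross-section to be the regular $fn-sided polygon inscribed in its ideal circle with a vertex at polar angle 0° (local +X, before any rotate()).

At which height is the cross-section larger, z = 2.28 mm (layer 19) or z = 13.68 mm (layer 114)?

layer 114 (z = 13.68 mm)

Layer 19 (z = 2.28): the cylinder: section is a regular 8-gon, circumradius r=4.5 (area = (8/2)·4.500²·sin(360°/8) = 57.28 mm²); the cube at (11, 13) is not intersected at this z (z outside [9, 22]); Taking the union: only the r=4.5 cylinder is present, so the union is just that shape — area = 57.28 mm²; the cone at (11.5, 3.5) does not reach this height (z outside [2.5, 13]); Taking the first minus the rest: none of the subtracted shapes is present at this height, so that combined region is unchanged — area = 57.28 mm². So its area = 57.28 mm². Layer 114 (z = 13.68): the cylinder is absent (z outside [0, 9.5]); the cube at (11, 13) (footprint 10.5×20.5) is included at this height (area 215.25 mm²); Merging all regions: only the 10.5×20.5 cube at (11, 13) is present, so the union is just that shape — area = 215.25 mm²; the cone at (11.5, 3.5) is absent (z outside [2.5, 13]); After the difference (first − rest): none of the subtracted shapes is present at this height, so that combined region is unchanged — area = 215.25 mm². So its area = 215.25 mm². Layer 114 is larger (215.25 vs 57.28 mm²).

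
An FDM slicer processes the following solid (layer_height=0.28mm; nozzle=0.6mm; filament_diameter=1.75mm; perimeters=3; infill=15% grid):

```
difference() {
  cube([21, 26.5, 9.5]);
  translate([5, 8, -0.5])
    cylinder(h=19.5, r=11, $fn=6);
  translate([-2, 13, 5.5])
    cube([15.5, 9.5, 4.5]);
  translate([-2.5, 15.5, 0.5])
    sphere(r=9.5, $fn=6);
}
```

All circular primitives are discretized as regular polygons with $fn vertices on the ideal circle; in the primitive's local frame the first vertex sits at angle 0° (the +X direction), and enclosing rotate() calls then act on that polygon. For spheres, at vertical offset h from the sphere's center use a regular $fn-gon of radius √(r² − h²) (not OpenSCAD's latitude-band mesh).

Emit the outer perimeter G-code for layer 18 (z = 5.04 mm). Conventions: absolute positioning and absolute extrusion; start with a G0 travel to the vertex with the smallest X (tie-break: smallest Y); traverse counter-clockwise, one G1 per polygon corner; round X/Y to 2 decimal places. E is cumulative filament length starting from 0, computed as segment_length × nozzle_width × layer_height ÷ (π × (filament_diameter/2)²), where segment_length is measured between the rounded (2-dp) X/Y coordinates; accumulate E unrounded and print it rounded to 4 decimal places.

G0 X0.00 Y22.73 Z5.04
G1 X1.67 Y22.73 E0.1166
G1 X4.68 Y17.53 E0.5363
G1 X10.50 Y17.53 E0.9428
G1 X16.00 Y8.00 E1.7113
G1 X11.38 Y0.00 E2.3566
G1 X21.00 Y0.00 E3.0285
G1 X21.00 Y26.50 E4.8794
G1 X0.00 Y26.50 E6.3462
G1 X0.00 Y22.73 E6.6095

At z = 5.04 mm: the 21×26.5 cube contributes its full rectangle; the r=11 cylinder at (5, 8) contributes a regular 6-gon of circumradius 11; the cube at (-2, 13) is not intersected at this z (z outside [5.5, 10]); the sphere at (-2.5, 15.5): section is a regular 6-gon, circumradius = √(r²−h²) = √(9.5²−4.54²) = 8.345; Taking the first minus the rest: starting from the 21×26.5 cube, the r=11 cylinder at (5, 8) partially overlaps it — only the 235.75 mm² overlap (of its 314.37 mm²) is removed, clipping the outline; the r=9.5 sphere at (-2.5, 15.5) partially overlaps it — only the 16.51 mm² overlap (of its 180.93 mm²) is removed, clipping the outline — 1 connected region. The outline is a single polygon with 9 vertices. Extrusion per mm of travel: 0.6 × 0.28 / (π × 0.875²) = 0.069846. Accumulating E over each segment gives final E = 6.6095.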